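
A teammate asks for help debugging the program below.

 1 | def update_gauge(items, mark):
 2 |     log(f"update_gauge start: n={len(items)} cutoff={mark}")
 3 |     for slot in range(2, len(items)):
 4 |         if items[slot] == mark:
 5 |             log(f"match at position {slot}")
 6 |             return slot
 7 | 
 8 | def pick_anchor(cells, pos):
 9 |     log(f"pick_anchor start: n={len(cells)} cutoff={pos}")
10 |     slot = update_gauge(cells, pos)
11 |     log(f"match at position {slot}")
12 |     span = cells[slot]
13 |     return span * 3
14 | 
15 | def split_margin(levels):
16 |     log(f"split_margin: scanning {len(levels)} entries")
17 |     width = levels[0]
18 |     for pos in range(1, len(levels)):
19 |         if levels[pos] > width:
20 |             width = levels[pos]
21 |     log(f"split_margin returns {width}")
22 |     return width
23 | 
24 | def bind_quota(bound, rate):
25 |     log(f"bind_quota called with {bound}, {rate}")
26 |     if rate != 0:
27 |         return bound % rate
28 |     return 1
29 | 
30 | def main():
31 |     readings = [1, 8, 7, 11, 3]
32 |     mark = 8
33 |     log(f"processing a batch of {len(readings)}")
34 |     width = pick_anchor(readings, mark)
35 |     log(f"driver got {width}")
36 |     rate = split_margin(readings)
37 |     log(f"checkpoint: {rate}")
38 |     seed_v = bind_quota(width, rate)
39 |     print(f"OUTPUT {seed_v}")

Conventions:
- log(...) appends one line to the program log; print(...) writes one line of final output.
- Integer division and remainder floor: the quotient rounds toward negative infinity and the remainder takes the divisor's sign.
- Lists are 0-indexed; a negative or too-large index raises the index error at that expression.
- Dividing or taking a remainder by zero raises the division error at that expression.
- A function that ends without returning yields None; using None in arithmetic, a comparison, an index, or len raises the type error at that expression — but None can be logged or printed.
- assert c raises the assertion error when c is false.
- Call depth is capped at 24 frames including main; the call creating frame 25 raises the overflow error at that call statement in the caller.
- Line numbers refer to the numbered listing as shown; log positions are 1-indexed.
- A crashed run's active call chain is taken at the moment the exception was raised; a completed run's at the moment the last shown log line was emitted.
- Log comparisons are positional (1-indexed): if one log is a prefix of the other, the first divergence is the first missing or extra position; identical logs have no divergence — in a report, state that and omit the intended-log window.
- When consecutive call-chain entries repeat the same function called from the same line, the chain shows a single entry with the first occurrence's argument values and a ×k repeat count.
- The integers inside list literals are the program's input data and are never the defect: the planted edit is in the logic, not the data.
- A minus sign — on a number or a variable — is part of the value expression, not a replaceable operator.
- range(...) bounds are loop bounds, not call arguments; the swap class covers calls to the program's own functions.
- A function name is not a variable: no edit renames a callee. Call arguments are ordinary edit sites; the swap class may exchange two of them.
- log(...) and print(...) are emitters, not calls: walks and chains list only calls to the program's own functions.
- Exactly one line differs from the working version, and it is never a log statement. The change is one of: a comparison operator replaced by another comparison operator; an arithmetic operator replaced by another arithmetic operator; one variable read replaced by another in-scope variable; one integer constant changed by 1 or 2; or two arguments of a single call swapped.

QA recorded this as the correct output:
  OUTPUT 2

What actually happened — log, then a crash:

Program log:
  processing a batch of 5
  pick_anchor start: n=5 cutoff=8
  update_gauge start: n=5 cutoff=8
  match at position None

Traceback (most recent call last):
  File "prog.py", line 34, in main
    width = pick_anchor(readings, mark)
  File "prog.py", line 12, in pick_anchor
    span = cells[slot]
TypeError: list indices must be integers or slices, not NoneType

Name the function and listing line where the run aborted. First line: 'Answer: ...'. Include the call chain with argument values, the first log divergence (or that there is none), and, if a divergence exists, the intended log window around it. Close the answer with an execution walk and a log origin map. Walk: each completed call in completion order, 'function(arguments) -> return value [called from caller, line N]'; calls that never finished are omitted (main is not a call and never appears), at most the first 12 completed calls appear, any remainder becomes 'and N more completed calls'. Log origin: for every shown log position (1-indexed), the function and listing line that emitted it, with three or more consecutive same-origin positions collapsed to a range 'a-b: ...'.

Answer: the error was raised in pick_anchor, line 12.
Core observation: The log first diverges at position 4: the faulty run prints 'match at position None' where the working version prints 'match at position 1'.
Call chain: main -> pick_anchor([1, 8, 7, 11, 3], 8) (called at line 34).
First divergence: position 4 — shown 'match at position None', intended 'match at position 1'.
Intended log window:
  2: pick_anchor start: n=5 cutoff=8
  3: update_gauge start: n=5 cutoff=8
  4: match at position 1
  5: match at position 1
Execution walk:
  update_gauge([1, 8, 7, 11, 3], 8) -> None  [called from pick_anchor, line 10]
Origin of each log line:
  1: emitted by main (line 33)
  2: emitted by pick_anchor (line 9)
  3: emitted by update_gauge (line 2)
  4: emitted by pick_anchor (line 11)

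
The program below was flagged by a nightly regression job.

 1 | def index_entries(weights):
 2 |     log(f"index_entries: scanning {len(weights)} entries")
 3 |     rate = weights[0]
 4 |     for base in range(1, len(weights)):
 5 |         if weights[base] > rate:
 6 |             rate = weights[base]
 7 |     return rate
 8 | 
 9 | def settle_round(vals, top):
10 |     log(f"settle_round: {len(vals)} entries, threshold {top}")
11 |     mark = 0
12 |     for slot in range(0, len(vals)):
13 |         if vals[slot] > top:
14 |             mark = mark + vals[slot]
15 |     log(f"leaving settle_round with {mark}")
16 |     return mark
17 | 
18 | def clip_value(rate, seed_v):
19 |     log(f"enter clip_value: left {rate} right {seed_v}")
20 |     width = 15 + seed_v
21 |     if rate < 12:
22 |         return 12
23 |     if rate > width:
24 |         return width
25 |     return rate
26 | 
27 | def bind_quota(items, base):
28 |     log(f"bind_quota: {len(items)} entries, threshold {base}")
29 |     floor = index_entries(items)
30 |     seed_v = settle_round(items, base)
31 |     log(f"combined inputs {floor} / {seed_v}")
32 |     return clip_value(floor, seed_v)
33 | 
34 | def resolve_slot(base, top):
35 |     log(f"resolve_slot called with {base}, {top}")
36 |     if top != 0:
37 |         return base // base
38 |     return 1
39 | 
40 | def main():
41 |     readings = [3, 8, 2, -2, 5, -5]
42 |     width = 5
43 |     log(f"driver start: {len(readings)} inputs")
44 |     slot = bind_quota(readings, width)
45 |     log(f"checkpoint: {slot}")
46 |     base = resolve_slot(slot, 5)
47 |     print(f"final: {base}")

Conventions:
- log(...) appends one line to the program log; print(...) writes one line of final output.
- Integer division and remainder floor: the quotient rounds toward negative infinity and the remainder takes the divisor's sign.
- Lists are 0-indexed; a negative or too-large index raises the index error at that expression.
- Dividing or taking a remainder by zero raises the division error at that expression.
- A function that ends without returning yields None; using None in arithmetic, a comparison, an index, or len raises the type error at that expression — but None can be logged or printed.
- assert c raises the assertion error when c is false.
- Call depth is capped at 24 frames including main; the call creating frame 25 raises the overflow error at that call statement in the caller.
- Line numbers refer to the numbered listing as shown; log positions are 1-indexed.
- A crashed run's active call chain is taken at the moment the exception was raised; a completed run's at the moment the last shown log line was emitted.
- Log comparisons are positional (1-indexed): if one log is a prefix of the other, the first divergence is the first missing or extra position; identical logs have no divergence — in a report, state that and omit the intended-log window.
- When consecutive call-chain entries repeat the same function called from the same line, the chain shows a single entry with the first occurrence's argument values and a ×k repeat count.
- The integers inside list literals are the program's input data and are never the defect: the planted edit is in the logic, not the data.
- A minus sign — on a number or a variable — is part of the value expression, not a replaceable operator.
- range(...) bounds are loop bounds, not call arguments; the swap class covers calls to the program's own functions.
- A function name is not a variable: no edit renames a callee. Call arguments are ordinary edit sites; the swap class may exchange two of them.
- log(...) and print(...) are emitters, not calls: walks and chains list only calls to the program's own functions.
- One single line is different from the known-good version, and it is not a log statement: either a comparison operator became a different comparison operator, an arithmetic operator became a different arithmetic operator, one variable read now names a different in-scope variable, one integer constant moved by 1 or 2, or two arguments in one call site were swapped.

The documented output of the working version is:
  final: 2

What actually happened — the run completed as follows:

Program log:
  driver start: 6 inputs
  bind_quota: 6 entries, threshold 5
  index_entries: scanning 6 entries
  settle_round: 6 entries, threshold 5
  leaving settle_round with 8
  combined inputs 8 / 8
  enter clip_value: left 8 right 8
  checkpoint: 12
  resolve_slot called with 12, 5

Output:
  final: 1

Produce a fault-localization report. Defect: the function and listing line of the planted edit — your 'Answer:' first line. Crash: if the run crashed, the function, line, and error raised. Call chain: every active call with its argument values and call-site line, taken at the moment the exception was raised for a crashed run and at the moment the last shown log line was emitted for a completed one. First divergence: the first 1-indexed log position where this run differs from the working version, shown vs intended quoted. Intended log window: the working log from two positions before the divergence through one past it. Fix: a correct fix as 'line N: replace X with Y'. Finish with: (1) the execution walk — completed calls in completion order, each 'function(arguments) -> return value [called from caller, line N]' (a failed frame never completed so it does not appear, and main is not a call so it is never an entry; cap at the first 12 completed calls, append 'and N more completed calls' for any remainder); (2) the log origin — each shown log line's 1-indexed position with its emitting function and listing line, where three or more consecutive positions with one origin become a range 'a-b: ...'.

Answer: the defect is in resolve_slot at line 37.
Key fact: Every logged value matches the working version; the printed result is what differs.
Call chain: main -> resolve_slot(12, 5) (called at line 46).
First divergence: none — the logs agree in full.
Execution walk:
  index_entries([3, 8, 2, -2, 5, -5]) -> 8  [called from bind_quota, line 29]
  settle_round([3, 8, 2, -2, 5, -5], 5) -> 8  [called from bind_quota, line 30]
  clip_value(8, 8) -> 12  [called from bind_quota, line 32]
  bind_quota([3, 8, 2, -2, 5, -5], 5) -> 12  [called from main, line 44]
  resolve_slot(12, 5) -> 1  [called from main, line 46]
Log line origins:
  1: emitted by main (line 43)
  2: emitted by bind_quota (line 28)
  3: emitted by index_entries (line 2)
  4: emitted by settle_round (line 10)
  5: emitted by settle_round (line 15)
  6: emitted by bind_quota (line 31)
  7: emitted by clip_value (line 19)
  8: emitted by main (line 45)
  9: emitted by resolve_slot (line 35)
A correct fix: line 37: replace `base // base` with `base // top`.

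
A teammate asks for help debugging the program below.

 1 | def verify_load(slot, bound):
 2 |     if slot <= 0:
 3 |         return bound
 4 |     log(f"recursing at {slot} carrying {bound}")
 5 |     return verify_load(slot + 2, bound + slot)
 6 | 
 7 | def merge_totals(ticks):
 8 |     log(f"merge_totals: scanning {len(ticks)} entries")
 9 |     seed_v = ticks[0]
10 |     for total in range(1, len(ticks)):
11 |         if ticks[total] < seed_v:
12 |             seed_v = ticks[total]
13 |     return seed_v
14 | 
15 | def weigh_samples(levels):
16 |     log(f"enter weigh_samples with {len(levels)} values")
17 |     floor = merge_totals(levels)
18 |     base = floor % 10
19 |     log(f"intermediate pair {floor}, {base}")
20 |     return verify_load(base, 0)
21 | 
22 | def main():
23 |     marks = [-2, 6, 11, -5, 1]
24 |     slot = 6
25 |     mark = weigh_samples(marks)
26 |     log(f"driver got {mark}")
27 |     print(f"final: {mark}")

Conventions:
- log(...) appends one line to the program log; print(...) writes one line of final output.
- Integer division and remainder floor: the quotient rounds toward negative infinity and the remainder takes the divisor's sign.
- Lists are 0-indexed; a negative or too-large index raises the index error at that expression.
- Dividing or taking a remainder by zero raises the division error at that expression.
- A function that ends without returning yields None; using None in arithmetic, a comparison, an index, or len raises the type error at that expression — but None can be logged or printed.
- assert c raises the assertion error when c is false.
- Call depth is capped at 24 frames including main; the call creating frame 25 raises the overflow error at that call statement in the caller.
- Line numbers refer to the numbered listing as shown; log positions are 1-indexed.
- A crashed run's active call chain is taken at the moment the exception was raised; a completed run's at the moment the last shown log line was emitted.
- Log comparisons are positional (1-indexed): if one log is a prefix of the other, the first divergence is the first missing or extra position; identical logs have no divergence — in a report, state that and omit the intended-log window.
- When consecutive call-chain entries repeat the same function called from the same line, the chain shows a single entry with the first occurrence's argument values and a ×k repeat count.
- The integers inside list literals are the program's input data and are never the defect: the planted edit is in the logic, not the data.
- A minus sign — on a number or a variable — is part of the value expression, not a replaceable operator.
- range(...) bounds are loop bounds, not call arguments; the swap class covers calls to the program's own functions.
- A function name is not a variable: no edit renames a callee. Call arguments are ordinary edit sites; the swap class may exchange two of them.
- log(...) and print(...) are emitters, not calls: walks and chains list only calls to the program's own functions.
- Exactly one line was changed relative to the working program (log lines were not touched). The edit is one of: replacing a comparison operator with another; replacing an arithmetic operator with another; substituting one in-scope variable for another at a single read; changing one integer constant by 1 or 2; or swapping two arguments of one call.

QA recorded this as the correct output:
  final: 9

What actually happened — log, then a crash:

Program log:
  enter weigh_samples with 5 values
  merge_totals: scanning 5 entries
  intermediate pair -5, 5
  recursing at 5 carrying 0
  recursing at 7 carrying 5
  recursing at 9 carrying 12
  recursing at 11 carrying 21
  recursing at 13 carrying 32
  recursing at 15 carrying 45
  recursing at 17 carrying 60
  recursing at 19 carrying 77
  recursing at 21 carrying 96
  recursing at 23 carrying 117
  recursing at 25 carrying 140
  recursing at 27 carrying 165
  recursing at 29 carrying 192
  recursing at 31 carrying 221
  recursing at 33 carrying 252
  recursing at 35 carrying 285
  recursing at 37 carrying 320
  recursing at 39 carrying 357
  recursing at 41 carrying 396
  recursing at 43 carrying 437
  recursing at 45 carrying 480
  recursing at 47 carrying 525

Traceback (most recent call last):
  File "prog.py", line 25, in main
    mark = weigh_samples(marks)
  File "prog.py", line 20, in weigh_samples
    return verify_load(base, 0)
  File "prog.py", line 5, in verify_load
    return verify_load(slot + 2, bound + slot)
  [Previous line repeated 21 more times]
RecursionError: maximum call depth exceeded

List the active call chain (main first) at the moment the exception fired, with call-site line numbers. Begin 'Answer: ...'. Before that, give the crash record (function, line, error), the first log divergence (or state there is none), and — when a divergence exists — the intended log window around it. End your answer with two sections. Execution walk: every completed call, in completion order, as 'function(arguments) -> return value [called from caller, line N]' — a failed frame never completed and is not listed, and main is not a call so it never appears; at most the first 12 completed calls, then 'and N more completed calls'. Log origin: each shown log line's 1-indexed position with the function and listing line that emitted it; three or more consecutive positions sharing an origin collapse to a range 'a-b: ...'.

Answer: main -> weigh_samples (called at line 25) -> verify_load (called at line 20) -> verify_load (called at line 5) ×21.
Key fact: The log first diverges at position 5: the faulty run prints 'recursing at 7 carrying 5' where the working version prints 'recursing at 3 carrying 5'.
Crash: verify_load, line 5, RecursionError.
First divergence: position 5 — shown 'recursing at 7 carrying 5', intended 'recursing at 3 carrying 5'.
Intended log window:
  3: intermediate pair -5, 5
  4: recursing at 5 carrying 0
  5: recursing at 3 carrying 5
  6: recursing at 1 carrying 8
Execution walk:
  merge_totals([-2, 6, 11, -5, 1]) -> -5  [called from weigh_samples, line 17]
Log origin:
  1: emitted by weigh_samples (line 16)
  2: emitted by merge_totals (line 8)
  3: emitted by weigh_samples (line 19)
  4-25: emitted by verify_load (line 4)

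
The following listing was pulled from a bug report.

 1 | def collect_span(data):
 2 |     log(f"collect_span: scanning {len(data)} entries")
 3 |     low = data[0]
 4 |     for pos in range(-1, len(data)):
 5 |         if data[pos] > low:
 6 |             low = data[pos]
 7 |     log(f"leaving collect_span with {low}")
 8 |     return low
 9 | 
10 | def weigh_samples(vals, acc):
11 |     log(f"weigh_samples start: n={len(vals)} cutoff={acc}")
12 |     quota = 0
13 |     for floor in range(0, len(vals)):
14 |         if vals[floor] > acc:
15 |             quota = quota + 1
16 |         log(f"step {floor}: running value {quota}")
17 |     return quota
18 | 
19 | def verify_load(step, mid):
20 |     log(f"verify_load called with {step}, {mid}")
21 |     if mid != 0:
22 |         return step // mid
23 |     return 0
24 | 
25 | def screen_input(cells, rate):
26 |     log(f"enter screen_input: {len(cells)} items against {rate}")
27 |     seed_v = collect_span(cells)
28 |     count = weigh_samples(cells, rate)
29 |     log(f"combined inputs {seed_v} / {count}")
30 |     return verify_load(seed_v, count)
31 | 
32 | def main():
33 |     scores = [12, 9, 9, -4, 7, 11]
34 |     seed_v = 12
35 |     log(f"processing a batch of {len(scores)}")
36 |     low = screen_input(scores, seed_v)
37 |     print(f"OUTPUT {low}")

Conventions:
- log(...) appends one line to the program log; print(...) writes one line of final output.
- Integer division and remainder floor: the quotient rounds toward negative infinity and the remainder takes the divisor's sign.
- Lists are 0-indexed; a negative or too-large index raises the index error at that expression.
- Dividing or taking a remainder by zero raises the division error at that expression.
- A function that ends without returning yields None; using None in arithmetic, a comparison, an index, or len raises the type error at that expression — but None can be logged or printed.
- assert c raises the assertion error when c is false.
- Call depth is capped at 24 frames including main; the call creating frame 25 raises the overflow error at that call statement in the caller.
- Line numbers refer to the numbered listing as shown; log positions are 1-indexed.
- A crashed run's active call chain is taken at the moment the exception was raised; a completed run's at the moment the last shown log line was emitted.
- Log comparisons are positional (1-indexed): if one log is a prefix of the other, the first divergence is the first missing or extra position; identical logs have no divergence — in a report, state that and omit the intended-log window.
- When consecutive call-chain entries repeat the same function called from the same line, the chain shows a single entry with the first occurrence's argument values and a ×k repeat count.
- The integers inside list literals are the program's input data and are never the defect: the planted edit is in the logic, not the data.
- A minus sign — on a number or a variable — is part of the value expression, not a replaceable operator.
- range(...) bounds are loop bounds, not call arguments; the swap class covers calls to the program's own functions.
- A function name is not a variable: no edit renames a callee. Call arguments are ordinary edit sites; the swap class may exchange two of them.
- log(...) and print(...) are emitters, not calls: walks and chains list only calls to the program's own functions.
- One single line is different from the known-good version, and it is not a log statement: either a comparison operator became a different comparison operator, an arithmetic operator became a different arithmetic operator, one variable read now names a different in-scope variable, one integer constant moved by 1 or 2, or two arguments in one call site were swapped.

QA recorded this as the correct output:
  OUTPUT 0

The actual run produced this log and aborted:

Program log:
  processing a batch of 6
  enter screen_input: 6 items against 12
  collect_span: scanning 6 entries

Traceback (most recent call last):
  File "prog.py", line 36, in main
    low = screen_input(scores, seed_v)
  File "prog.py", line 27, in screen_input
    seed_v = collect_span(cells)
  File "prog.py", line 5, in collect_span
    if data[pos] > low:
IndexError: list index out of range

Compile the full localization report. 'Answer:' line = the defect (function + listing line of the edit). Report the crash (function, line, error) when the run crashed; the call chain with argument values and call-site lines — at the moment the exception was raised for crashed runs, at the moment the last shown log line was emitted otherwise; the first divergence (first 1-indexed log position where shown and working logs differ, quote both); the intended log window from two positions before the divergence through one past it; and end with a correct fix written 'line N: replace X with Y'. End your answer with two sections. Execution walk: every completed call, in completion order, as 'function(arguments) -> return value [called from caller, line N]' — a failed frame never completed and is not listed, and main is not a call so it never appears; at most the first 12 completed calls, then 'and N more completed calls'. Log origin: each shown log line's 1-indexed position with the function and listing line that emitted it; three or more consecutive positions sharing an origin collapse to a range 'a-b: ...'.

Answer: the defect is in collect_span at line 4.
Key fact: Only 3 log lines were emitted before the run died; the intended continuation was 'leaving collect_span with 12'.
Crash: collect_span, line 5, IndexError.
Call chain: main -> screen_input([12, 9, 9, -4, 7, 11], 12) (called at line 36) -> collect_span([12, 9, 9, -4, 7, 11]) (called at line 27).
First divergence: position 4 — after 3 matching lines the faulty run goes silent; intended next line 'leaving collect_span with 12'.
Intended log window:
  2: enter screen_input: 6 items against 12
  3: collect_span: scanning 6 entries
  4: leaving collect_span with 12
  5: weigh_samples start: n=6 cutoff=12
Execution walk:
  (no call completed)
Log line origins:
  1: from main, line 35
  2: from screen_input, line 26
  3: from collect_span, line 2
A correct fix: line 4: replace `-1` with `1`.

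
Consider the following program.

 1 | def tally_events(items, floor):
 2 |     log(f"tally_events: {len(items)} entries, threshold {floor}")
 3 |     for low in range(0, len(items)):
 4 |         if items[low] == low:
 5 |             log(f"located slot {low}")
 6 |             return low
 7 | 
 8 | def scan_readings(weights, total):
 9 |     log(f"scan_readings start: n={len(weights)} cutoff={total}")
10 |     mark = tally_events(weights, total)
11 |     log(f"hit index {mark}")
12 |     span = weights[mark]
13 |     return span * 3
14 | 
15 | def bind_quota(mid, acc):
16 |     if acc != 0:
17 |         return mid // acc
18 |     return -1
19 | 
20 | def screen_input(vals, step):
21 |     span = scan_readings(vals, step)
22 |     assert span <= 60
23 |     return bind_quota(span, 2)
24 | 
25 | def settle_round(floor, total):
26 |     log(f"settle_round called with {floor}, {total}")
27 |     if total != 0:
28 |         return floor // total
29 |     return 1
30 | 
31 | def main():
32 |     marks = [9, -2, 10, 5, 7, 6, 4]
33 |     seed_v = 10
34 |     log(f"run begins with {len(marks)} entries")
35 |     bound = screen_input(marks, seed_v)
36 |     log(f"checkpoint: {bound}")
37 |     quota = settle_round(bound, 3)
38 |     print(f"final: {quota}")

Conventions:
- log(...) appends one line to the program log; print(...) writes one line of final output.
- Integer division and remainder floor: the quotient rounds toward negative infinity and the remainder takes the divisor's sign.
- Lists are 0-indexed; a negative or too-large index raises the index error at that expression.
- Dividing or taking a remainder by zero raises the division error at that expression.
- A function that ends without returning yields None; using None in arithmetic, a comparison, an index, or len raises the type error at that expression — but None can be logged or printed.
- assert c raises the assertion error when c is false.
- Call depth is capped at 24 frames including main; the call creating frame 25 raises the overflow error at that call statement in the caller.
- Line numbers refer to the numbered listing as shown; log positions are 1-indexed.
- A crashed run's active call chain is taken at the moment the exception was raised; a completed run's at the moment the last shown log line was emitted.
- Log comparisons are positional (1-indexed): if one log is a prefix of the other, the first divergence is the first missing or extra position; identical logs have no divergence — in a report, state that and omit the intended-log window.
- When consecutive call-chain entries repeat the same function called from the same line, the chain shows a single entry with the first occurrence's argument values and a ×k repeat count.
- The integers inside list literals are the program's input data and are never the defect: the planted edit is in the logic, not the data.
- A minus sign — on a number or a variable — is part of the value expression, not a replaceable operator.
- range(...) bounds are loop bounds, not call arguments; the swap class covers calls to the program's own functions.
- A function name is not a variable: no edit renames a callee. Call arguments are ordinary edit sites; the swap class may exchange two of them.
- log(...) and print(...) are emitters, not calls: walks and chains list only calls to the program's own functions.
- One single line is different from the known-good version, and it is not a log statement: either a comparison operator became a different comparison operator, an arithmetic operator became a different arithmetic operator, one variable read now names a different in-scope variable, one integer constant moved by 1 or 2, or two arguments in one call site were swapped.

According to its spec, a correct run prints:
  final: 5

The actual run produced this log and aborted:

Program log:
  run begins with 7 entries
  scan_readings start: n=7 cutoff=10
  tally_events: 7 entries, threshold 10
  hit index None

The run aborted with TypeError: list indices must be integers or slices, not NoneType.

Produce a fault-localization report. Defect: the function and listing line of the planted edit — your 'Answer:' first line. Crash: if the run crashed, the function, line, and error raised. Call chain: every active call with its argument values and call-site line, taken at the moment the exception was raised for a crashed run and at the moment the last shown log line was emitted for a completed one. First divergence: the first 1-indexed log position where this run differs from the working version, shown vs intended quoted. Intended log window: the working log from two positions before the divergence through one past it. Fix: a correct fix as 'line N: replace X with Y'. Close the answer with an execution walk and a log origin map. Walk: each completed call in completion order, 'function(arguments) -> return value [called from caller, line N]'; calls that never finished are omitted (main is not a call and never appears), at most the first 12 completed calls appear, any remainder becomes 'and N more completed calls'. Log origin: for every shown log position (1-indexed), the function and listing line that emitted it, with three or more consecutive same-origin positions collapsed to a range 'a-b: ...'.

Answer: the defect is in tally_events at line 4.
Core observation: The earliest visible damage is log position 4 — 'hit index None' rather than the intended 'located slot 2'.
Crash: scan_readings, line 12, TypeError.
Call chain: main -> screen_input([9, -2, 10, 5, 7, 6, 4], 10) (called at line 35) -> scan_readings([9, -2, 10, 5, 7, 6, 4], 10) (called at line 21).
First divergence: position 4 — the shown line 'hit index None' should read 'located slot 2'.
Intended log window:
  2: scan_readings start: n=7 cutoff=10
  3: tally_events: 7 entries, threshold 10
  4: located slot 2
  5: hit index 2
Execution walk:
  tally_events([9, -2, 10, 5, 7, 6, 4], 10) -> None  [called from scan_readings, line 10]
Log origins:
  1: emitted by main (line 34)
  2: emitted by scan_readings (line 9)
  3: emitted by tally_events (line 2)
  4: emitted by scan_readings (line 11)
A correct fix: line 4: replace `items[low] == low` with `items[low] == floor`.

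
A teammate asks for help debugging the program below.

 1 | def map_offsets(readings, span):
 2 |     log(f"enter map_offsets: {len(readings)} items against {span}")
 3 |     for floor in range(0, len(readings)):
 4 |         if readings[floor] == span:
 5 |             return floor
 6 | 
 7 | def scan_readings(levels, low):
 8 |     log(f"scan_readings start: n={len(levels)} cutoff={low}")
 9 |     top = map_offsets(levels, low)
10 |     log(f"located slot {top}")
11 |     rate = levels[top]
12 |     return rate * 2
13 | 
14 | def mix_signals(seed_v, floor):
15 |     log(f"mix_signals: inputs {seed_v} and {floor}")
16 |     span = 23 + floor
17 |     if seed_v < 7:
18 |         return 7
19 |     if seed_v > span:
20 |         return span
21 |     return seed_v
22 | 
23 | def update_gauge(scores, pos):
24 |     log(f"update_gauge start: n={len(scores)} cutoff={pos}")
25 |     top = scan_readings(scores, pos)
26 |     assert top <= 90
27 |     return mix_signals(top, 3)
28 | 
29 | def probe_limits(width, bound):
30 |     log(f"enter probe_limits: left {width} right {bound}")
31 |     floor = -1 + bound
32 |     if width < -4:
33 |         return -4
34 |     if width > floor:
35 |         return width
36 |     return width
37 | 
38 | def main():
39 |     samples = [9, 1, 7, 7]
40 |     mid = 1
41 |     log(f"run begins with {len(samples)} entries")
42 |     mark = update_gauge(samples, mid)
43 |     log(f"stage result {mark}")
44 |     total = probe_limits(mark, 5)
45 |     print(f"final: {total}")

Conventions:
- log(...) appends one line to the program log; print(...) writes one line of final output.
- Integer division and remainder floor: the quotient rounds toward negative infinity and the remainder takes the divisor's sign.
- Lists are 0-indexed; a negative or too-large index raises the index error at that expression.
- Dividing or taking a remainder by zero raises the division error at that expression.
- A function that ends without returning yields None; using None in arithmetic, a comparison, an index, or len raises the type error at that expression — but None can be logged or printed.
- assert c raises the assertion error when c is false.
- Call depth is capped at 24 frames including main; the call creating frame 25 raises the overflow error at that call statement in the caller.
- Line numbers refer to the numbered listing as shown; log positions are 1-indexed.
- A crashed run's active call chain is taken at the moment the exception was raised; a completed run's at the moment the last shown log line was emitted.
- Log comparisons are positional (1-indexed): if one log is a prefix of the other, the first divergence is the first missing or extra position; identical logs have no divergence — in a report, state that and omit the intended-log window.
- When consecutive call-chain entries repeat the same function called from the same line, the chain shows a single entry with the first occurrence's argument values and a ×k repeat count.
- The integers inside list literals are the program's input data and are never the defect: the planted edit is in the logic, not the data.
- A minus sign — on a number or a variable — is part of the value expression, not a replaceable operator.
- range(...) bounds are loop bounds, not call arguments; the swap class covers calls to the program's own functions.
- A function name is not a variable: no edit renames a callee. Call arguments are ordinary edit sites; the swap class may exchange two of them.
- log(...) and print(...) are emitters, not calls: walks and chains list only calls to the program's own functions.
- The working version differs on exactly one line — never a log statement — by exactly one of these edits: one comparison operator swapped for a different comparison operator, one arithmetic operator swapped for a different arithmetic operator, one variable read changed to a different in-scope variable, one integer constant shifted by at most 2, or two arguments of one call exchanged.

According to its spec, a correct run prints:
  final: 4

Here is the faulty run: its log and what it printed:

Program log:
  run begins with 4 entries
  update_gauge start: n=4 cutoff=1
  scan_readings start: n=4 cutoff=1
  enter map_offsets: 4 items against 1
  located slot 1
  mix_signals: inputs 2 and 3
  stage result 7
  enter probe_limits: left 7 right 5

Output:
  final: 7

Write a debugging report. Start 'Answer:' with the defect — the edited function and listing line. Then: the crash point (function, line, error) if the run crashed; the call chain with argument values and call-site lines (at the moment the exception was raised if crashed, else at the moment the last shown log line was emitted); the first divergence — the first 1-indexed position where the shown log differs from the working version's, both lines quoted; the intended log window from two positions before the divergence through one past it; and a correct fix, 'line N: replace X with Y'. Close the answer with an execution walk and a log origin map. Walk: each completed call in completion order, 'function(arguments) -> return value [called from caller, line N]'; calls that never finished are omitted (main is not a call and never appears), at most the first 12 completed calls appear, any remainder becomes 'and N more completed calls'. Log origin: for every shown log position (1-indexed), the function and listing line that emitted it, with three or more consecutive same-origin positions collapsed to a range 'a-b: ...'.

Answer: the defect is in probe_limits at line 35.
Key fact: Log streams are identical — the defect surfaces only in the printed output.
Call chain: main -> probe_limits(7, 5) (called at line 44).
First divergence: there is none — every log position agrees.
Execution walk:
  map_offsets([9, 1, 7, 7], 1) -> 1  [called from scan_readings, line 9]
  scan_readings([9, 1, 7, 7], 1) -> 2  [called from update_gauge, line 25]
  mix_signals(2, 3) -> 7  [called from update_gauge, line 27]
  update_gauge([9, 1, 7, 7], 1) -> 7  [called from main, line 42]
  probe_limits(7, 5) -> 7  [called from main, line 44]
Log origins:
  1: emitted by main (line 41)
  2: emitted by update_gauge (line 24)
  3: emitted by scan_readings (line 8)
  4: emitted by map_offsets (line 2)
  5: emitted by scan_readings (line 10)
  6: emitted by mix_signals (line 15)
  7: emitted by main (line 43)
  8: emitted by probe_limits (line 30)
A correct fix: line 35: replace `width` with `floor`.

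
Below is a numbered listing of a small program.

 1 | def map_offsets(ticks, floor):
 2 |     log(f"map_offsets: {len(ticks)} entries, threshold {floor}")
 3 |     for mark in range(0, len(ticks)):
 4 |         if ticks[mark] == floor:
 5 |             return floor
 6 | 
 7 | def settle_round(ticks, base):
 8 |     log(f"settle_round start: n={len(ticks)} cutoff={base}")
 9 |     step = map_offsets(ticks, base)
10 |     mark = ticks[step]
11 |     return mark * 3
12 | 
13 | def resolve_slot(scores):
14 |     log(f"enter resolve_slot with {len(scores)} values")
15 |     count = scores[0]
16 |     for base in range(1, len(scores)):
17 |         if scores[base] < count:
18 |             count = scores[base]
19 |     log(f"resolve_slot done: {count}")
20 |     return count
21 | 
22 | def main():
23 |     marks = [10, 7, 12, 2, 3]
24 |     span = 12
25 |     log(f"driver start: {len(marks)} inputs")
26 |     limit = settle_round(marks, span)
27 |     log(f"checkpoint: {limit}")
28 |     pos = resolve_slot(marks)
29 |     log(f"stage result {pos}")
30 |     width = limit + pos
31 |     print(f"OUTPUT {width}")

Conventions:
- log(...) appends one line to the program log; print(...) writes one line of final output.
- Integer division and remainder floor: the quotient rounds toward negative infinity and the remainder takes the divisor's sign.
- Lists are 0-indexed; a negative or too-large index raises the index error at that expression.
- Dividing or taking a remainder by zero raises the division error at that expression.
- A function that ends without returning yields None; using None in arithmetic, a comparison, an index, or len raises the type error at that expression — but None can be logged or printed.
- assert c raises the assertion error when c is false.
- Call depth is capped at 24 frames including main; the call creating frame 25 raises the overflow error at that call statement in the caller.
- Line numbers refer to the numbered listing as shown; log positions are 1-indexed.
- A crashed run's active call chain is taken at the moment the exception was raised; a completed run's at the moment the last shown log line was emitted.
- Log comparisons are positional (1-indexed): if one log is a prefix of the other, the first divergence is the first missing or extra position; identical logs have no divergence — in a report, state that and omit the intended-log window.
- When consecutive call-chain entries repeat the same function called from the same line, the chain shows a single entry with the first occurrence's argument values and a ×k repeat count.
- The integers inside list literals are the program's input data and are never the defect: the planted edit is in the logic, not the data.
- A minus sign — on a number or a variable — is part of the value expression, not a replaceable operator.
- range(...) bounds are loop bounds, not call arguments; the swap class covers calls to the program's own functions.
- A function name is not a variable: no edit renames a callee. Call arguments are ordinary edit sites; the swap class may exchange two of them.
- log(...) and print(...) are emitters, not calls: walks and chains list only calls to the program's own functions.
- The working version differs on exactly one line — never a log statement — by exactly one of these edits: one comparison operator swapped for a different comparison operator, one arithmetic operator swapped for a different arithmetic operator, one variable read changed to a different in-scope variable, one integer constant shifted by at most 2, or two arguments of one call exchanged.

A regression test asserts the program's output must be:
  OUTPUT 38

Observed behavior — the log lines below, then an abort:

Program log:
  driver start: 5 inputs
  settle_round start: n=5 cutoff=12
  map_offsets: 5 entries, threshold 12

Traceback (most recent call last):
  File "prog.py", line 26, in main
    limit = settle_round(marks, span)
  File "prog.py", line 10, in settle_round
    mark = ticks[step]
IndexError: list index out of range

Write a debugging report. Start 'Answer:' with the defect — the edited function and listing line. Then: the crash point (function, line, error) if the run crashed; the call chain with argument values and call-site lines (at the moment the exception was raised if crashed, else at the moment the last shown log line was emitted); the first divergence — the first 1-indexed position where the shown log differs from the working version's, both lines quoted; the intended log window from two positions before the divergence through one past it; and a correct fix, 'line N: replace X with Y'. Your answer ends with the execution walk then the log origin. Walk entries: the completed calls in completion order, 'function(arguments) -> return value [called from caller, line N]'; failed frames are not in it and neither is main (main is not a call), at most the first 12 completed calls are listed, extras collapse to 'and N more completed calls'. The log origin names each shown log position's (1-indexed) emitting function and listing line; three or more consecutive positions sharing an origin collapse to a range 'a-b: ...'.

Answer: the defect is in map_offsets at line 5.
Key fact: The log ends early — 3 lines, where the working version next logs 'checkpoint: 36'.
Crash: settle_round, line 10, IndexError.
Call chain: main -> settle_round([10, 7, 12, 2, 3], 12) (called at line 26).
First divergence: position 4 — after 3 matching lines the faulty run goes silent; intended next line 'checkpoint: 36'.
Intended log window:
  2: settle_round start: n=5 cutoff=12
  3: map_offsets: 5 entries, threshold 12
  4: checkpoint: 36
  5: enter resolve_slot with 5 values
Execution walk:
  map_offsets([10, 7, 12, 2, 3], 12) -> 12  [called from settle_round, line 9]
Log line origins:
  1 — main, line 25
  2 — settle_round, line 8
  3 — map_offsets, line 2
A correct fix: line 5: replace `floor` with `mark`.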